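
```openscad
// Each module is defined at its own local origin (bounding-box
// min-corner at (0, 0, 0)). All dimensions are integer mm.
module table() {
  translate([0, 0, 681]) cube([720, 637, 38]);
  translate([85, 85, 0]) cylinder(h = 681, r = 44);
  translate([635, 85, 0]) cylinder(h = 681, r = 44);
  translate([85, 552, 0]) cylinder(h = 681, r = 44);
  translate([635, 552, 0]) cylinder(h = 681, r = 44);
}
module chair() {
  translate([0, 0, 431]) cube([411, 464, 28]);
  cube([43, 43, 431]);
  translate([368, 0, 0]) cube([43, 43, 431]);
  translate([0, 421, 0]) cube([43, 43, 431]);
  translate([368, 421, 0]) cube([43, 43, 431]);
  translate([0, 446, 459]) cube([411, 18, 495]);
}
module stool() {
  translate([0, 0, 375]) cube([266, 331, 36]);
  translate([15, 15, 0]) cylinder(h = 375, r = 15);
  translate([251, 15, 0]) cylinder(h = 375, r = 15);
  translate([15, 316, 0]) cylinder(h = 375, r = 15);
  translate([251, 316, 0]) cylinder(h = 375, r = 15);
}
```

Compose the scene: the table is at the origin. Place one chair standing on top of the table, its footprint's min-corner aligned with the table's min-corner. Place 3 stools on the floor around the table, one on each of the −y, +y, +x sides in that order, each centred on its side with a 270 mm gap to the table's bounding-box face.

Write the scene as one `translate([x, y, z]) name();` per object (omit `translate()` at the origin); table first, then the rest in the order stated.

table();
translate([0, 0, 719]) chair();
translate([227, -601, 0]) stool();
translate([227, 907, 0]) stool();
translate([990, 153, 0]) stool();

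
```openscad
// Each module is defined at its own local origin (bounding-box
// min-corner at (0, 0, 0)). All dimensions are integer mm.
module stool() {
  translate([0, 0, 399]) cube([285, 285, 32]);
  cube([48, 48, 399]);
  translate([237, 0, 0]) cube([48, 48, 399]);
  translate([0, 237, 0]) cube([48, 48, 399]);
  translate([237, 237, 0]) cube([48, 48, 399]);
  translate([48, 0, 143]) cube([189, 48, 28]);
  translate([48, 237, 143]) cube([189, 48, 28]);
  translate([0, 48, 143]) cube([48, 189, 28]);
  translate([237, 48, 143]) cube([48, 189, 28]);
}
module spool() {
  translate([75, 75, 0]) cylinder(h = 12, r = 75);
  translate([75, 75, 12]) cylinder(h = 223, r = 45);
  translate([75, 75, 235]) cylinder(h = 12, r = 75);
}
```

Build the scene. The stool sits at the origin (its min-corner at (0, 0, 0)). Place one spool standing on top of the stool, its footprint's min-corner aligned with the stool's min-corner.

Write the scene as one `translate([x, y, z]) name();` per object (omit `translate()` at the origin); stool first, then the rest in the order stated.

stool();
translate([0, 0, 431]) spool();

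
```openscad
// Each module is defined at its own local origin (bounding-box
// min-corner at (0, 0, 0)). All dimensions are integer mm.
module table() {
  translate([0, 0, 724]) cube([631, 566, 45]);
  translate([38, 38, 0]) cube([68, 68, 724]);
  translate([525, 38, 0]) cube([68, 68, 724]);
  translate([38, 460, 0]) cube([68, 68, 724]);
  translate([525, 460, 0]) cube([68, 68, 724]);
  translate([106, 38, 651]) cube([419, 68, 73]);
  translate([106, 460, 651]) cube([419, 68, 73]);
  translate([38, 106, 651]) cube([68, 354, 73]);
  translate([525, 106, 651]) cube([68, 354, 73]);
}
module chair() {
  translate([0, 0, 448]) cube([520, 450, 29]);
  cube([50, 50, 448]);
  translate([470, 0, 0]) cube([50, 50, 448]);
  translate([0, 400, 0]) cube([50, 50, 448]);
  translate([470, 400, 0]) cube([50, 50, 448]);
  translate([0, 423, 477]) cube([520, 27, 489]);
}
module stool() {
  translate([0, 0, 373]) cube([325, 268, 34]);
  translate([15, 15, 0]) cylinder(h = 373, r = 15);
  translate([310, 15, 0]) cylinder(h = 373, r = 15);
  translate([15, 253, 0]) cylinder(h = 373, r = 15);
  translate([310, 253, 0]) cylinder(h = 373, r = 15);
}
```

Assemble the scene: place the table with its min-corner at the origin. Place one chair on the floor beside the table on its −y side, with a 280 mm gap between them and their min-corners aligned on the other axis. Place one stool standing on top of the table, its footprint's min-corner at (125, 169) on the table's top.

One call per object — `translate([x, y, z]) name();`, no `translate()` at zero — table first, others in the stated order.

table();
translate([0, -730, 0]) chair();
translate([125, 169, 769]) stool();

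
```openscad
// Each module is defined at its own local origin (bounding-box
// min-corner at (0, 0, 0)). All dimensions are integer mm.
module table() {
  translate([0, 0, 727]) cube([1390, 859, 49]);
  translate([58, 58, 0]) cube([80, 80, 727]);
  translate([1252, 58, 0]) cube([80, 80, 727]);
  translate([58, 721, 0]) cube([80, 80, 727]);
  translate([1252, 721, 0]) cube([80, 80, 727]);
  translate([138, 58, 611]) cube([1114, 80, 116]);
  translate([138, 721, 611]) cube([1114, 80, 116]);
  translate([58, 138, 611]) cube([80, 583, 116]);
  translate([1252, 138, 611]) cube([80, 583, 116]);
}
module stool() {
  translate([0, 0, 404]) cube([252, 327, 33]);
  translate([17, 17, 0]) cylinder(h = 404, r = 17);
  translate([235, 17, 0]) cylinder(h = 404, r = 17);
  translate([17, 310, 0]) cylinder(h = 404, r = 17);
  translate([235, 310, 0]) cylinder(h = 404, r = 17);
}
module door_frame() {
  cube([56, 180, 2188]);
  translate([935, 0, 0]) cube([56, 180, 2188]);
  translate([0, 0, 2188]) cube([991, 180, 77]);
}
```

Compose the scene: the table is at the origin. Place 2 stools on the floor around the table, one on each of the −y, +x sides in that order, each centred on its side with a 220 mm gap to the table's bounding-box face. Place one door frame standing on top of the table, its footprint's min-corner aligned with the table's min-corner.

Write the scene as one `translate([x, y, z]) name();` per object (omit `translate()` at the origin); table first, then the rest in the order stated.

table();
translate([569, -547, 0]) stool();
translate([1610, 266, 0]) stool();
translate([0, 0, 776]) door_frame();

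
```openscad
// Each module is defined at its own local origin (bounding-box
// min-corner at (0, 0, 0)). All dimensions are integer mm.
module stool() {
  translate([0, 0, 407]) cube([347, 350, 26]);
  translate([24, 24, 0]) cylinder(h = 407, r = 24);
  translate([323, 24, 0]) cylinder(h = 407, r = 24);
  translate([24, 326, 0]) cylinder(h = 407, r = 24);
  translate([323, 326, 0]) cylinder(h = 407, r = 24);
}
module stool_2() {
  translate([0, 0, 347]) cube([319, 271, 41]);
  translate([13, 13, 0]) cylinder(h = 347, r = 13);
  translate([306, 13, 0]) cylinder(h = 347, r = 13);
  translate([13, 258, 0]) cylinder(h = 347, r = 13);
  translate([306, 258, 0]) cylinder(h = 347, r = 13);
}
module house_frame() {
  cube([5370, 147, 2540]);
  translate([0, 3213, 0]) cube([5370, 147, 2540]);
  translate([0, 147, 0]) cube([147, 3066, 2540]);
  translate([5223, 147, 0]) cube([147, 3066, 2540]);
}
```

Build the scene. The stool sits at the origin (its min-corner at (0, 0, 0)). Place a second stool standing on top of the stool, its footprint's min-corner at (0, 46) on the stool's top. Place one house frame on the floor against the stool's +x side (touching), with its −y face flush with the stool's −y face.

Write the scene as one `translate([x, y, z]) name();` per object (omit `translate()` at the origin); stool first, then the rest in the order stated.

stool();
translate([0, 46, 433]) stool_2();
translate([347, 0, 0]) house_frame();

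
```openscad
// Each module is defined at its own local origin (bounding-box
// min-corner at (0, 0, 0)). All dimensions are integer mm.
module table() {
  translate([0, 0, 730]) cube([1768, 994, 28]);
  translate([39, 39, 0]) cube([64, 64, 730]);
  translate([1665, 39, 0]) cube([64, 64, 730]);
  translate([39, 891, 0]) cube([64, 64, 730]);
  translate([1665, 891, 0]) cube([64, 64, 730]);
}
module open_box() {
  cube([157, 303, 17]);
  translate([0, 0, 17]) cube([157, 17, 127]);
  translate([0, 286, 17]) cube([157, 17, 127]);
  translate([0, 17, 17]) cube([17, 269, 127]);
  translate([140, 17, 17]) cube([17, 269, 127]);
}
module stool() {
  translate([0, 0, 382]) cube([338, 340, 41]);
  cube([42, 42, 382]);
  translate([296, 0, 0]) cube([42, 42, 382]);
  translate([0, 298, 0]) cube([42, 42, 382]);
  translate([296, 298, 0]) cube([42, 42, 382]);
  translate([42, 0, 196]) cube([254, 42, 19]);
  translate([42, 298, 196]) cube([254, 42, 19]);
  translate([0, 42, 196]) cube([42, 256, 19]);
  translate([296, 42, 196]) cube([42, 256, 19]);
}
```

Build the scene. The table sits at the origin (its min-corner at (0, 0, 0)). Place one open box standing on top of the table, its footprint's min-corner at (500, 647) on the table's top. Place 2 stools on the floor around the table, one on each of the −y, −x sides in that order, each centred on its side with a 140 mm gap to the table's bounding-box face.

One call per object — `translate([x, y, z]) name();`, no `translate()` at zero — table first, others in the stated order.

table();
translate([500, 647, 758]) open_box();
translate([715, -480, 0]) stool();
translate([-478, 327, 0]) stool();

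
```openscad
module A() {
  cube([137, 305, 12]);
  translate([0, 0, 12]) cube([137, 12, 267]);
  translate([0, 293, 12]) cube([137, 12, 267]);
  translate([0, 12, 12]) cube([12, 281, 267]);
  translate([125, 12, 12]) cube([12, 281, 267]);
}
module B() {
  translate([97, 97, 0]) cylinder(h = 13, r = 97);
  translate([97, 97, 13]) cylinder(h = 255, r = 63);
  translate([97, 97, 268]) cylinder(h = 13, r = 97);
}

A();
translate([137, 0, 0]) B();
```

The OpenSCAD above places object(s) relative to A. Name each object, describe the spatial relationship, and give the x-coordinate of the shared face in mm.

The open box's +x face and the spool's −x face are both at x = 137 mm.

A is an open box. B is a spool. The spool is against the open box's +x side, with their −y faces flush. The x-coordinate of the shared face is 137 mm.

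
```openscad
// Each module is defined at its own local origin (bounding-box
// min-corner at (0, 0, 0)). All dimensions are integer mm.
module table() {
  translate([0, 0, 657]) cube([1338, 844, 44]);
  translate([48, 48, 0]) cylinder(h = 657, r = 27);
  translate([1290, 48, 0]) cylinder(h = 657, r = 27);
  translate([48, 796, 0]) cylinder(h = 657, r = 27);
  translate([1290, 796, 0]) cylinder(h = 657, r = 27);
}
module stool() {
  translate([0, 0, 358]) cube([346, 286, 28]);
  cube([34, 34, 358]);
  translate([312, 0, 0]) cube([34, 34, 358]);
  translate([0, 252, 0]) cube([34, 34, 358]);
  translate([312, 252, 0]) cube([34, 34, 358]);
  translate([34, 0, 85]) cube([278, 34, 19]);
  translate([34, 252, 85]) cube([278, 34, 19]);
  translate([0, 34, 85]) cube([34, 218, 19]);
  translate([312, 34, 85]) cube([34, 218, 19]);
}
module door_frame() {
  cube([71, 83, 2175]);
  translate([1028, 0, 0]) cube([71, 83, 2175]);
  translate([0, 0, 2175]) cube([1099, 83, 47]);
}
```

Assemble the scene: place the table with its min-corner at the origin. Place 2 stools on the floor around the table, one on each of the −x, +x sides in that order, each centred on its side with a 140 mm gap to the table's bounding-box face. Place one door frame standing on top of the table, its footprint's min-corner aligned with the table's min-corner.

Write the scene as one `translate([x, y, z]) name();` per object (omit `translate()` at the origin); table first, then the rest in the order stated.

table();
translate([-486, 279, 0]) stool();
translate([1478, 279, 0]) stool();
translate([0, 0, 701]) door_frame();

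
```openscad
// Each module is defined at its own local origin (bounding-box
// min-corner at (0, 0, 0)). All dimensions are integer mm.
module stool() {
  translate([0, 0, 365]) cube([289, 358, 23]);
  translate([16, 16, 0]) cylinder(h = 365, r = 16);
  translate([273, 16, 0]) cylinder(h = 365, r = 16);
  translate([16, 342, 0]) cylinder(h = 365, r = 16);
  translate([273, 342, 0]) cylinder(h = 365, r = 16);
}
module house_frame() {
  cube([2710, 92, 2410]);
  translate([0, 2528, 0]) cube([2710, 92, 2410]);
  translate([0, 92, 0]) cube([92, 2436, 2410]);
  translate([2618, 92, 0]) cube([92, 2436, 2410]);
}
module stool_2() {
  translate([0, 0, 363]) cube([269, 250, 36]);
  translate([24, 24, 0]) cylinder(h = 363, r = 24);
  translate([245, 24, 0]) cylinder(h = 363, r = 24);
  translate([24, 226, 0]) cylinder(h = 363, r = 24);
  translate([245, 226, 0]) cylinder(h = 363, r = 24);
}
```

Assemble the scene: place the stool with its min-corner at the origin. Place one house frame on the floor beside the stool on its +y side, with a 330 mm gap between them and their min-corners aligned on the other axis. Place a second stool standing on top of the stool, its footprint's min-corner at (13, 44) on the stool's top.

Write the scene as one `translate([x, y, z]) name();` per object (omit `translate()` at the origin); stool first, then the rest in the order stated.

stool();
translate([0, 688, 0]) house_frame();
translate([13, 44, 388]) stool_2();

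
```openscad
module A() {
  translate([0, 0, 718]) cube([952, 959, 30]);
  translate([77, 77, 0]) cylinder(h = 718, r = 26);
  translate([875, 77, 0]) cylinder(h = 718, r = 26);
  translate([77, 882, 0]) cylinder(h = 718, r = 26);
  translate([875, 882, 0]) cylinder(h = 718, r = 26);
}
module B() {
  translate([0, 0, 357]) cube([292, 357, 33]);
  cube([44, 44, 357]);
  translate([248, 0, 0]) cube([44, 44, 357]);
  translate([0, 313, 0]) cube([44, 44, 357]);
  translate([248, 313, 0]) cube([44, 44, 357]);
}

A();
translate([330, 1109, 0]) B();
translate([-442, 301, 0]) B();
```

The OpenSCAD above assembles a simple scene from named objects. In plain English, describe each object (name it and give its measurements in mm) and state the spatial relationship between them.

A is a rectangular dining table. The top is 952×959×30 mm with its upper surface at z = 748 mm. It stands on four round legs of 52 mm diameter, each leg's bounding box inset 51 mm from the nearest pair of top edges, running from the floor to the underside of the top.

B is a four-legged stool. The seat is a 292×357×33 mm slab whose top surface is at z = 390 mm; four square legs, each 44×44 mm in cross-section, run from the floor (z = 0) to the underside of the seat, each flush with a corner of the seat.

Two stools sit around the table at the +y, −x sides.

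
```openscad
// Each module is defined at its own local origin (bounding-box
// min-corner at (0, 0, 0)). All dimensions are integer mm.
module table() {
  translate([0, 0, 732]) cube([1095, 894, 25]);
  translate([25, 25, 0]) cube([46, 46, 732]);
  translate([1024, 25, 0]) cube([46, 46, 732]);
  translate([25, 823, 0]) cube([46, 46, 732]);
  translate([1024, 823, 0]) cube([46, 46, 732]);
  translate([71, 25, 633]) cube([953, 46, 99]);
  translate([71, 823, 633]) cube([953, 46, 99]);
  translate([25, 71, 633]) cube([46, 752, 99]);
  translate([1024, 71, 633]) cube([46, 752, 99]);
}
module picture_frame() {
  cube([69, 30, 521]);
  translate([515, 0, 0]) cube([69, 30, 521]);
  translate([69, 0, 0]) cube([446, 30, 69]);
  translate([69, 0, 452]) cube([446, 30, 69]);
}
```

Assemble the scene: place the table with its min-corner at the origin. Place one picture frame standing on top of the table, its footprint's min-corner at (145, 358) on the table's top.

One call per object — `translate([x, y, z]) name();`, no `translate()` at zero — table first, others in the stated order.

table();
translate([145, 358, 757]) picture_frame();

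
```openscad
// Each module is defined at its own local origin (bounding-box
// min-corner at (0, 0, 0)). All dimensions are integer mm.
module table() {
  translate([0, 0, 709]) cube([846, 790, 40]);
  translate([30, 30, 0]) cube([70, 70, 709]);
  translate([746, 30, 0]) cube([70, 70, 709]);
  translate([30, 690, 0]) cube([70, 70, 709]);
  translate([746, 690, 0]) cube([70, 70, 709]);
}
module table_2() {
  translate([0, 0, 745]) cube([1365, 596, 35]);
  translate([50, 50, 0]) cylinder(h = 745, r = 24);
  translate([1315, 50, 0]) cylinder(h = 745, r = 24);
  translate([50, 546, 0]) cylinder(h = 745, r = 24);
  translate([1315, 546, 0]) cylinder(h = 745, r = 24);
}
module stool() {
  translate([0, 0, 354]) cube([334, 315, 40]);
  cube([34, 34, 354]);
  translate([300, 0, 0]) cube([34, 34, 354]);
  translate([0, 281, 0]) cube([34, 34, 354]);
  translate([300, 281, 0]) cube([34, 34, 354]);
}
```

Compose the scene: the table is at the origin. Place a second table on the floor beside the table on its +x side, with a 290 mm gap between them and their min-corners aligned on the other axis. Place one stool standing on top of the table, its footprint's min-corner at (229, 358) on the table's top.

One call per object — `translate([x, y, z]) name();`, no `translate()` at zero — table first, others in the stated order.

table();
translate([1136, 0, 0]) table_2();
translate([229, 358, 749]) stool();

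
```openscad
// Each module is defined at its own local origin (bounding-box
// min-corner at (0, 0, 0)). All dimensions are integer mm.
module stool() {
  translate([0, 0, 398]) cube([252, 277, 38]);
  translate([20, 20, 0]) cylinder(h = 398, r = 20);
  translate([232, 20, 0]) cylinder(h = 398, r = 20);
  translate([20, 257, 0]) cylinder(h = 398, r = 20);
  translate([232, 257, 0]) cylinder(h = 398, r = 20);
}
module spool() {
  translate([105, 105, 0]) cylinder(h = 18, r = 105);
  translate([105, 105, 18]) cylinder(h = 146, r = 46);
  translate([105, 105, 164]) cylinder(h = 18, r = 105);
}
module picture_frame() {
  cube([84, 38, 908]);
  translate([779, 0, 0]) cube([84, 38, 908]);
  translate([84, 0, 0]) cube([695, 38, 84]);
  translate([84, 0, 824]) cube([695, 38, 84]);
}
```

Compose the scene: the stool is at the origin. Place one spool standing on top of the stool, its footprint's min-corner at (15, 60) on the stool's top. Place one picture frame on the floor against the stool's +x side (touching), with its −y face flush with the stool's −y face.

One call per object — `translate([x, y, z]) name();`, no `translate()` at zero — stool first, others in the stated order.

stool();
translate([15, 60, 436]) spool();
translate([252, 0, 0]) picture_frame();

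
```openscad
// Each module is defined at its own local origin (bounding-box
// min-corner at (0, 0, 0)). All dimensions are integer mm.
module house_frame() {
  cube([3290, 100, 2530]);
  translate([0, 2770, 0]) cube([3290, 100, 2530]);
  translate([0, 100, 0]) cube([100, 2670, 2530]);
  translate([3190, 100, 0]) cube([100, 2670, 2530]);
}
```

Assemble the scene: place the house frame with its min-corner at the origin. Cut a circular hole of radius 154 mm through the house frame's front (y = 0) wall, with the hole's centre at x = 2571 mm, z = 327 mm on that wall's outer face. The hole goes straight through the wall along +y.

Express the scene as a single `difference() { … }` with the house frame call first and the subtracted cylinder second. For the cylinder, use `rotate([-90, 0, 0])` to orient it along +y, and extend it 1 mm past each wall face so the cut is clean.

difference() {
  house_frame();
  translate([2571, -1, 327]) rotate([-90, 0, 0]) cylinder(h = 102, r = 154);
}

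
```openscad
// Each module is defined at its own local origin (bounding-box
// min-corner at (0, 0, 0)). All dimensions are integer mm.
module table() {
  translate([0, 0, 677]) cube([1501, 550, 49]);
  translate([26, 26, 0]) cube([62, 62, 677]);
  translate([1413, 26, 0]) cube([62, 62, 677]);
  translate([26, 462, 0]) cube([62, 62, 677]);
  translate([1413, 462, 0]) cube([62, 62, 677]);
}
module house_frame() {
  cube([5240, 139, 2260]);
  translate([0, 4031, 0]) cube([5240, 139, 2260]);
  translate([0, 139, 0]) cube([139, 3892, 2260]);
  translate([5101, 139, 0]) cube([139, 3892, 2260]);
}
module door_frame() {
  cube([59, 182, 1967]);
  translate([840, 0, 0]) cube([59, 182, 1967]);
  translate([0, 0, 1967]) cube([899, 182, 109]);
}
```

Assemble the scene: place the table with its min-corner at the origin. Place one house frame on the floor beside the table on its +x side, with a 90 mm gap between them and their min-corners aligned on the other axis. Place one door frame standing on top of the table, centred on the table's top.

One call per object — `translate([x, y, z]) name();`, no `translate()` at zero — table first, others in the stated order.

table();
translate([1591, 0, 0]) house_frame();
translate([301, 184, 726]) door_frame();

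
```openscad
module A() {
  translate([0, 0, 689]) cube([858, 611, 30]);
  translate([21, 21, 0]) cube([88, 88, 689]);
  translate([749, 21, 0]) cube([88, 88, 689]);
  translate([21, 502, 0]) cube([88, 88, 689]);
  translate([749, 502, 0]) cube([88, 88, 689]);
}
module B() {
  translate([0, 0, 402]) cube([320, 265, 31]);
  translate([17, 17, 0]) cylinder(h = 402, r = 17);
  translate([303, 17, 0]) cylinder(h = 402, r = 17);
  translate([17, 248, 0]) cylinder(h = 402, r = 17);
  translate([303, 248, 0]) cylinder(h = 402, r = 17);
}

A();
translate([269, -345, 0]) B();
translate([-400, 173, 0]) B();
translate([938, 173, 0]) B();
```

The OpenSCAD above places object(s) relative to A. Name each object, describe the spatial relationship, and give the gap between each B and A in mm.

A is a table. B is a stool. Three stools sit around the table at the −y, −x, +x sides. The gap between each stool and the table is 80 mm.

Each stool's nearest face is 80 mm from the table's bounding box.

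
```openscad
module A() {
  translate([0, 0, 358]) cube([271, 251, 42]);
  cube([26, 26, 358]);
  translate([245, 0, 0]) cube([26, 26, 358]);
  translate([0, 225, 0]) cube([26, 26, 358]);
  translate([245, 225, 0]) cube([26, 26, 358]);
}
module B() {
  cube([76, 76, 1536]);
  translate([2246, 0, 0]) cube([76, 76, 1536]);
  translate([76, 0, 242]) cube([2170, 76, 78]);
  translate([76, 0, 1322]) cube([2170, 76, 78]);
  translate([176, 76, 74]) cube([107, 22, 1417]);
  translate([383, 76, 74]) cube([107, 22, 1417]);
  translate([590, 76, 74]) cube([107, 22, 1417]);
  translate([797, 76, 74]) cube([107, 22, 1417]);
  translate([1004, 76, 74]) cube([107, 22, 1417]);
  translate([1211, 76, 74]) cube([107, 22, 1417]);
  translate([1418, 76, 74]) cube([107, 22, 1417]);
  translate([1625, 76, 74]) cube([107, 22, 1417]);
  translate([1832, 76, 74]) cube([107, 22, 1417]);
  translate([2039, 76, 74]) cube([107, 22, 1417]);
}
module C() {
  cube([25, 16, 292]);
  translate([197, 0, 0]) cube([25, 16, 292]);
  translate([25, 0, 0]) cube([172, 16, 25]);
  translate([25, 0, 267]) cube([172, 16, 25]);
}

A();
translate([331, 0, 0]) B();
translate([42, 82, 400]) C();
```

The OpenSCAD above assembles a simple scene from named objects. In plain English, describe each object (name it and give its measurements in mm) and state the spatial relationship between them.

A is a four-legged stool. The seat is a 271×251×42 mm slab whose top surface is at z = 400 mm; four square legs, each 26×26 mm in cross-section, run from the floor (z = 0) to the underside of the seat, each flush with a corner of the seat.

B is a fence section. Two 76×76 mm posts, 1536 mm tall, stand on the floor with a clear span of 2170 mm between their inner faces. Two horizontal rails of 76×78 mm section span the gap between the posts with their undersides at z = 242 mm and z = 1322 mm, flush with the posts' −y face. 10 pickets, each 107 mm wide, 22 mm thick and 1417 mm tall, are fixed to the +y face of the rails with their bottoms at z = 74 mm, evenly spaced across the span with equal gaps (rounded down to the nearest mm) at the −x end and between each pair — any rounding remainder accumulates at the +x end.

C is a picture frame with a 172×242 mm rectangular opening (x by z) and a uniform 25 mm border on every side. Frame depth is 16 mm along y. It is built from two vertical stiles running the full outside height and two horizontal rails spanning the gap between the stiles.

The fence section is on the floor beside the stool on its +x side. The picture frame is on top of the stool.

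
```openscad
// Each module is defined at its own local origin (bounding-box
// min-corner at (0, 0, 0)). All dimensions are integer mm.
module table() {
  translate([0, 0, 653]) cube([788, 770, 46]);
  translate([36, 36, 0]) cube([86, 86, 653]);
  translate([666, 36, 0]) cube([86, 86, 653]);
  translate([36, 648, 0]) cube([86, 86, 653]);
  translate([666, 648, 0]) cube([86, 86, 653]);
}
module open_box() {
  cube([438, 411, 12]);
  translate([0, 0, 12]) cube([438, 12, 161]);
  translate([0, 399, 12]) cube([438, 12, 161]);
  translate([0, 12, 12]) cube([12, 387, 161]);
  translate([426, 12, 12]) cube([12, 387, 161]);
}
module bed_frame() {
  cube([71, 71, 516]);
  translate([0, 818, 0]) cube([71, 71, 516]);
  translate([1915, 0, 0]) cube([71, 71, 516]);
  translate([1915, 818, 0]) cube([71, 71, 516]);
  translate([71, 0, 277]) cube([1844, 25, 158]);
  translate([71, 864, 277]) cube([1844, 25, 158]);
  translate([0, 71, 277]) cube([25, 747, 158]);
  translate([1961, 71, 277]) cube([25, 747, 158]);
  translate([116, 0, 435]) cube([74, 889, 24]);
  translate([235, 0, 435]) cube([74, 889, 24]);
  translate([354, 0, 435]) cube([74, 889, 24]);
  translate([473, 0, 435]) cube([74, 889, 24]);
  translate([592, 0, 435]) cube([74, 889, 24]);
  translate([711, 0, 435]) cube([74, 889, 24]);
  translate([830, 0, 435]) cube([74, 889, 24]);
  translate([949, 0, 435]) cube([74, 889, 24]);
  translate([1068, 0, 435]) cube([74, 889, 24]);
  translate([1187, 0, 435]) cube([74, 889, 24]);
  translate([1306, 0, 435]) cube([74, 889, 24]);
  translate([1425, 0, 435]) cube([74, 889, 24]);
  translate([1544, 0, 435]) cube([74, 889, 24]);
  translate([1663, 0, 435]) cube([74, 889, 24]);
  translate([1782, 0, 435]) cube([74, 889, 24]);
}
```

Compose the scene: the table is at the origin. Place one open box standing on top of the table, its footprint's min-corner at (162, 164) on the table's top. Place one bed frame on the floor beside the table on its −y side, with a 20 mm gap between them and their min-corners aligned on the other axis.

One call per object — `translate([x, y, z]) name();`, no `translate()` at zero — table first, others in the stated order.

table();
translate([162, 164, 699]) open_box();
translate([0, -909, 0]) bed_frame();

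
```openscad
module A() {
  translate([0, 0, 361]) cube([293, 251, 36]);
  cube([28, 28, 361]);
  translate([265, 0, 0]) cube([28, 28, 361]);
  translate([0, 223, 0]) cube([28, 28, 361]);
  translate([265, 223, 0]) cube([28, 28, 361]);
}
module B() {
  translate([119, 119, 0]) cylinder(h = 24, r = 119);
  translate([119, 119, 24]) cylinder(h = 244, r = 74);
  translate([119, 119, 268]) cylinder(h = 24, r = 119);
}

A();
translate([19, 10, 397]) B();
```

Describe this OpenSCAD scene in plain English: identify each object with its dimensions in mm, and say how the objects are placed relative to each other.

A is a four-legged stool. The seat is a 293×251×36 mm slab whose top surface is at z = 397 mm; four square legs, each 28×28 mm in cross-section, run from the floor (z = 0) to the underside of the seat, each flush with a corner of the seat.

B is a spool: two coaxial disc flanges of radius 119 mm and thickness 24 mm, joined by a core cylinder of radius 74 mm and height 244 mm. The lower flange rests on z = 0 and the three cylinders share a vertical axis.

The spool is on top of the stool.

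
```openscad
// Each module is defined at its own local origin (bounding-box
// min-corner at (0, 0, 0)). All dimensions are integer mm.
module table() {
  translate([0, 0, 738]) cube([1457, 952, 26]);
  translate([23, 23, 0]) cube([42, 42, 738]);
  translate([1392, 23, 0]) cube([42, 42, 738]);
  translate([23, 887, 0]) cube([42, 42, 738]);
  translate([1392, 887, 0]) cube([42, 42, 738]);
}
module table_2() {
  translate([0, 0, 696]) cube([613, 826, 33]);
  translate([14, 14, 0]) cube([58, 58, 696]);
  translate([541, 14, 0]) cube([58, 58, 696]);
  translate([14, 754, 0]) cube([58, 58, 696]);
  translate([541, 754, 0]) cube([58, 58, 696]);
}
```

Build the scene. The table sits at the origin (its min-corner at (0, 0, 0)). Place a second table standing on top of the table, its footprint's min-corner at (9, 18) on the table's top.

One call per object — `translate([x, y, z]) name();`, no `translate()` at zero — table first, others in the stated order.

table();
translate([9, 18, 764]) table_2();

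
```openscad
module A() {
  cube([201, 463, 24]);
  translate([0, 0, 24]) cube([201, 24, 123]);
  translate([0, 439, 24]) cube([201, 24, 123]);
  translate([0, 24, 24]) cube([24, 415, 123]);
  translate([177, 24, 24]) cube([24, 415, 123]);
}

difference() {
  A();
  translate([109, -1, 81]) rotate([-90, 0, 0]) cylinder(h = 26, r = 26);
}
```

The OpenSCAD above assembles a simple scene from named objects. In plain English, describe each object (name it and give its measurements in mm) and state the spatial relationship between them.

A is an open storage box with external size 201×463×147 mm and wall thickness 24 mm (the base is also 24 mm thick). The base covers the whole footprint; the four walls stand on the base, with the y-facing walls full-width and the x-facing walls fitting between their inner faces.

The open box has a circular hole of radius 26 mm through its front wall, centred at (x = 109, z = 81).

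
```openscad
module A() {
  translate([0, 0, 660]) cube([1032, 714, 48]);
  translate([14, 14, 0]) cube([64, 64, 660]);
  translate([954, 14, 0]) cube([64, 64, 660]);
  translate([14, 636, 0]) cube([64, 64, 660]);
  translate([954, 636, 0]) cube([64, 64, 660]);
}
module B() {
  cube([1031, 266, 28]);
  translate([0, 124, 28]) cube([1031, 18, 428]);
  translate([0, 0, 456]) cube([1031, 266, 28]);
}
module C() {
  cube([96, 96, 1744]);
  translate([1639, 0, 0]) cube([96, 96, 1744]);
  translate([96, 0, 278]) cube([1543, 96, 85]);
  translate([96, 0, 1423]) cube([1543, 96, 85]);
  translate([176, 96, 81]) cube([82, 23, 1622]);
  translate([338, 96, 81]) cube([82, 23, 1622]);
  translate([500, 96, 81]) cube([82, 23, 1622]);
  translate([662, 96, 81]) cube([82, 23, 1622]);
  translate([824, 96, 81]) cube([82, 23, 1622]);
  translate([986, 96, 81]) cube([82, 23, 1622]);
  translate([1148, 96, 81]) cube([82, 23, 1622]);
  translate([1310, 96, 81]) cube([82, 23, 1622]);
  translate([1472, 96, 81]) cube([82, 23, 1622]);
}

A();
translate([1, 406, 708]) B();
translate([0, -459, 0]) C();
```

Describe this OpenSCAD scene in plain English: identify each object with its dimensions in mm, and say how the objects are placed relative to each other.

A is a table: top 1032 mm (x) × 714 mm (y), 48 mm thick, upper face at z = 708 mm, on four 64×64 mm square legs, each inset 14 mm from the nearest pair of top edges, running from z = 0 to the bottom of the top.

B is an I-beam lying along x, 1031 mm long. Overall section height 484 mm. Two flanges 266 mm wide (y) and 28 mm thick, one on the floor and one at the top; a web 18 mm thick runs between them, centred on the flange width.

C is a fence section. Two 96×96 mm posts, 1744 mm tall, stand on the floor with a clear span of 1543 mm between their inner faces. Two horizontal rails of 96×85 mm section span the gap between the posts with their undersides at z = 278 mm and z = 1423 mm, flush with the posts' −y face. 9 pickets, each 82 mm wide, 23 mm thick and 1622 mm tall, are fixed to the +y face of the rails with their bottoms at z = 81 mm, evenly spaced across the span with equal gaps (rounded down to the nearest mm) at the −x end and between each pair — any rounding remainder accumulates at the +x end.

The I-beam is on top of the table. The fence section is on the floor beside the table on its −y side.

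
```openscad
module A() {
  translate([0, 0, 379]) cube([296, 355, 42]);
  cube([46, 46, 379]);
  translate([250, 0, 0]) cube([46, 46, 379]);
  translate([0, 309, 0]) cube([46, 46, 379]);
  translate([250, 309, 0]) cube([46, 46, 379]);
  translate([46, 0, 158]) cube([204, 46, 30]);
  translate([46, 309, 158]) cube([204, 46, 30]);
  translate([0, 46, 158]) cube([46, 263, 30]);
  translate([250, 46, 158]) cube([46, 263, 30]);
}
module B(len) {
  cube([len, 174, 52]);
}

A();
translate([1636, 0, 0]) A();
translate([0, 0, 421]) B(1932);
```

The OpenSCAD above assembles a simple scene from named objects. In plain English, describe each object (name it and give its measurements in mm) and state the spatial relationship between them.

A is a simple wooden stool: a rectangular seat 296 mm (x) by 355 mm (y), 42 mm thick, top face at z = 421 mm, on four square legs, each 46×46 mm in cross-section. The legs rest on z = 0, each flush with a corner of the seat. Four stretchers, 46 mm wide and 30 mm tall, connect adjacent legs with their undersides at z = 158 mm, each running between the inner faces of the legs it joins and aligned with the legs' outer faces on the other axis.

B is a rectangular beam 1932 mm long (x), 174 mm deep (y), 52 mm thick (z).

The beam spans the tops of two stools placed 1340 mm apart, resting at z = 421 mm.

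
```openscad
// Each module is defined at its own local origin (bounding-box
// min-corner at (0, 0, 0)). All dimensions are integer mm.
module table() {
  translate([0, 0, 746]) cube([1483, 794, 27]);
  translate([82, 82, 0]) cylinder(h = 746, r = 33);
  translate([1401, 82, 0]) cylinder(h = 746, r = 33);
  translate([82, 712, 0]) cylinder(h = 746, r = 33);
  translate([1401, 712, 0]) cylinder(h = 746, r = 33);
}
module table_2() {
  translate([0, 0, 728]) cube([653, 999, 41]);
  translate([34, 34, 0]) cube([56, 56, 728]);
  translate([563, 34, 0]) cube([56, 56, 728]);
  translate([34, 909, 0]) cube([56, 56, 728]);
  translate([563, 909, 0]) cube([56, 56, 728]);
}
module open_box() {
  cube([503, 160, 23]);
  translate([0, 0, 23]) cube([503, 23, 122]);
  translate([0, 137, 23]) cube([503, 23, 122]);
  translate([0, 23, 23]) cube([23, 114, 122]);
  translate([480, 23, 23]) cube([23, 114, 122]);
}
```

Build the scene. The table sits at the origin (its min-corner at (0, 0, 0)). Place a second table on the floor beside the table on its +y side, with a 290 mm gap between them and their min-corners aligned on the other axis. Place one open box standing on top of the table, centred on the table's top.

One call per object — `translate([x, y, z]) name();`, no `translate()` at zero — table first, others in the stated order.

table();
translate([0, 1084, 0]) table_2();
translate([490, 317, 773]) open_box();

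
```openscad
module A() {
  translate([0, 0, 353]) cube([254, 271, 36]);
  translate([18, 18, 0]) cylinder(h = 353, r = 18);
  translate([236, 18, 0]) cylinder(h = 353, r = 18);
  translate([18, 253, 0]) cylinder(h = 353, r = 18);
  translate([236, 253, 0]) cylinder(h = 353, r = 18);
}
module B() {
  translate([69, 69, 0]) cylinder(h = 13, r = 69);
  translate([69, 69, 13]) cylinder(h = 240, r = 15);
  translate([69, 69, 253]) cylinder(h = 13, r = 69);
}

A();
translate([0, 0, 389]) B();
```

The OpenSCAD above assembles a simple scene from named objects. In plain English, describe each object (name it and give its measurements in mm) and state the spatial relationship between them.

A is a simple wooden stool: a rectangular seat 254 mm (x) by 271 mm (y), 36 mm thick, top face at z = 389 mm, on four round legs, each 36 mm in diameter. The legs rest on z = 0, each leg's axis is inset half a diameter from the nearest pair of seat edges (so the leg's bounding box is flush with the corner).

B is a spool: two coaxial disc flanges of radius 69 mm and thickness 13 mm, joined by a core cylinder of radius 15 mm and height 240 mm. The lower flange rests on z = 0 and the three cylinders share a vertical axis.

The spool is on top of the stool.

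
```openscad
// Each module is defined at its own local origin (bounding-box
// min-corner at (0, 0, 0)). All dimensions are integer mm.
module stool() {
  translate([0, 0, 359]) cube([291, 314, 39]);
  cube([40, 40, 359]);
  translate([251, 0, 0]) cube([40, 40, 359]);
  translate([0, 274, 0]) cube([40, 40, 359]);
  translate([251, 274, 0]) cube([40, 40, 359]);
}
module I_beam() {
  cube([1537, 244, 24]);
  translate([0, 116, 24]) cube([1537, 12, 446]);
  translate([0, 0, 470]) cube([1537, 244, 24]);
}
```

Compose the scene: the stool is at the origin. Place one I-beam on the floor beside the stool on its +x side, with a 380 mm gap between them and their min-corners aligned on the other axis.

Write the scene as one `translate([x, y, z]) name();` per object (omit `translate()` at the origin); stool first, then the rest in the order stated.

stool();
translate([671, 0, 0]) I_beam();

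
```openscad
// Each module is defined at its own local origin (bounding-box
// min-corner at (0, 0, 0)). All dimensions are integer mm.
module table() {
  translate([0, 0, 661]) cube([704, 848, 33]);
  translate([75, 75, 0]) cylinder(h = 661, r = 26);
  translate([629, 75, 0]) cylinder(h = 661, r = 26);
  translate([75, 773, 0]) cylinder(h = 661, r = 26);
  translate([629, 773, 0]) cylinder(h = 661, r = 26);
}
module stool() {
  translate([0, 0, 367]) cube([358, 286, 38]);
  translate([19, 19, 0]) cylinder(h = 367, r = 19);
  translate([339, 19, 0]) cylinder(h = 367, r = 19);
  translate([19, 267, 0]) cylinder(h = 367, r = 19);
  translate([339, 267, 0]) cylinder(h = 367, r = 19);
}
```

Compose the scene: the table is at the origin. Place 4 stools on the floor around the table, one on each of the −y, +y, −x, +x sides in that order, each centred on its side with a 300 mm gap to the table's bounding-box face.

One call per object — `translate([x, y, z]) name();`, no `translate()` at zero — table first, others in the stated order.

table();
translate([173, -586, 0]) stool();
translate([173, 1148, 0]) stool();
translate([-658, 281, 0]) stool();
translate([1004, 281, 0]) stool();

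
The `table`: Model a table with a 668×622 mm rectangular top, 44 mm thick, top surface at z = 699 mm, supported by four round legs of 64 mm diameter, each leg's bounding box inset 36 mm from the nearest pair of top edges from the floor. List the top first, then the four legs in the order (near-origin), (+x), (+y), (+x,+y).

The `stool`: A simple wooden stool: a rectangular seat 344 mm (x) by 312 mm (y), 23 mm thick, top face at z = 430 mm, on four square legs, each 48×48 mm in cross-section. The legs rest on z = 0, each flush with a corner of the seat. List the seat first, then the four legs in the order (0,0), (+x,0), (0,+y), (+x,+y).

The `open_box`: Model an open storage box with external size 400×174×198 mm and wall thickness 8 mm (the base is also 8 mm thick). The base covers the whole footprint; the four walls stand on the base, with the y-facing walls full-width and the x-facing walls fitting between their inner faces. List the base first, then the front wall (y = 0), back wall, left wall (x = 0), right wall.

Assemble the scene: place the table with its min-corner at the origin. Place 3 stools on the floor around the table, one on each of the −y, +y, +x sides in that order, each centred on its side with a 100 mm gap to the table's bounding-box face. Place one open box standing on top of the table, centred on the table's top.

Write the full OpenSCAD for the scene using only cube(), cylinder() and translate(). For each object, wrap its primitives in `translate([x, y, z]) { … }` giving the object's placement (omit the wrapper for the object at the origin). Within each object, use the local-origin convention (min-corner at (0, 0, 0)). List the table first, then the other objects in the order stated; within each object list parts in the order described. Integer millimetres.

translate([0, 0, 655]) cube([668, 622, 44]);
translate([68, 68, 0]) cylinder(h = 655, r = 32);
translate([600, 68, 0]) cylinder(h = 655, r = 32);
translate([68, 554, 0]) cylinder(h = 655, r = 32);
translate([600, 554, 0]) cylinder(h = 655, r = 32);
translate([162, -412, 0]) {
  translate([0, 0, 407]) cube([344, 312, 23]);
  cube([48, 48, 407]);
  translate([296, 0, 0]) cube([48, 48, 407]);
  translate([0, 264, 0]) cube([48, 48, 407]);
  translate([296, 264, 0]) cube([48, 48, 407]);
}
translate([162, 722, 0]) {
  translate([0, 0, 407]) cube([344, 312, 23]);
  cube([48, 48, 407]);
  translate([296, 0, 0]) cube([48, 48, 407]);
  translate([0, 264, 0]) cube([48, 48, 407]);
  translate([296, 264, 0]) cube([48, 48, 407]);
}
translate([768, 155, 0]) {
  translate([0, 0, 407]) cube([344, 312, 23]);
  cube([48, 48, 407]);
  translate([296, 0, 0]) cube([48, 48, 407]);
  translate([0, 264, 0]) cube([48, 48, 407]);
  translate([296, 264, 0]) cube([48, 48, 407]);
}
translate([134, 224, 699]) {
  cube([400, 174, 8]);
  translate([0, 0, 8]) cube([400, 8, 190]);
  translate([0, 166, 8]) cube([400, 8, 190]);
  translate([0, 8, 8]) cube([8, 158, 190]);
  translate([392, 8, 8]) cube([8, 158, 190]);
}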